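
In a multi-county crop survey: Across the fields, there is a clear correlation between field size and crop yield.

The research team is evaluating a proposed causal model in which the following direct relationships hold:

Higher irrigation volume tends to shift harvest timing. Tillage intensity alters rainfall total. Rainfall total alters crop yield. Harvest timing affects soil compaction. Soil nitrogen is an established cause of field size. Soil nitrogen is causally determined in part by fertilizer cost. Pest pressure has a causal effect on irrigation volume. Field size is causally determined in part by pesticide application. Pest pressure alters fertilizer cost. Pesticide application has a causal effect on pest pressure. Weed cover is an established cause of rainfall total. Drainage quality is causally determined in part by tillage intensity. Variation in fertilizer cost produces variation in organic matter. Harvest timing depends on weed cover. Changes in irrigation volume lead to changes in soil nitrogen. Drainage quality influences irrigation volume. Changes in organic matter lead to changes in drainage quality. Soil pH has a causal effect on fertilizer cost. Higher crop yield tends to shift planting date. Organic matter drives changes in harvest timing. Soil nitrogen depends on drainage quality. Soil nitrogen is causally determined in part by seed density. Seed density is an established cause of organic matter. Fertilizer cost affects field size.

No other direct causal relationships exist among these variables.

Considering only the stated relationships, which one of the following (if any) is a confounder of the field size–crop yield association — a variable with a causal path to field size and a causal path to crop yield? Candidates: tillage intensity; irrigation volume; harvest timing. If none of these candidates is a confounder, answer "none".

tillage intensity

Tillage intensity causes field size (tillage intensity → drainage quality → soil nitrogen → field size) and also causes crop yield (tillage intensity → rainfall total → crop yield); it is a common cause of both.
Each of the other candidates lacks a causal path to at least one of field size and crop yield, so they do not confound the relationship.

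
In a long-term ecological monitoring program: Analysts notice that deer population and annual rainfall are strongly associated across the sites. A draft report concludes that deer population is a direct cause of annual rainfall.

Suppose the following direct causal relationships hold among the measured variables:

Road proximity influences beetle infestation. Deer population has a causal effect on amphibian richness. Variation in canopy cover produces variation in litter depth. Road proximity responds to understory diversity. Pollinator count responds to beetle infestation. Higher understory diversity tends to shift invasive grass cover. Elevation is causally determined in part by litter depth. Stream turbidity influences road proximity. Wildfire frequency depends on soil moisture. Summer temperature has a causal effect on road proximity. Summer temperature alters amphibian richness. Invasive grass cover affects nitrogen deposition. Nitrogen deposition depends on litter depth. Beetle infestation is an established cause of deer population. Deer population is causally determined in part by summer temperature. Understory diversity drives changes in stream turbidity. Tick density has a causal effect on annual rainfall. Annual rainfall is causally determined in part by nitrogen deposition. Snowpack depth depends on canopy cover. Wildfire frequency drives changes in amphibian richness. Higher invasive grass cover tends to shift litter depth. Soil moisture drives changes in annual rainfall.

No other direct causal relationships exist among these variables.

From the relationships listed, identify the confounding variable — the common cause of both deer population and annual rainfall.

Understory diversity has a causal path to deer population (understory diversity → road proximity → beetle infestation → deer population) and a separate causal path to annual rainfall (understory diversity → invasive grass cover → nitrogen deposition → annual rainfall), so it is a common cause of both.
No stated relationship gives deer population a causal route to annual rainfall, so the correlation is explained by the shared upstream cause rather than a direct effect.

understory diversity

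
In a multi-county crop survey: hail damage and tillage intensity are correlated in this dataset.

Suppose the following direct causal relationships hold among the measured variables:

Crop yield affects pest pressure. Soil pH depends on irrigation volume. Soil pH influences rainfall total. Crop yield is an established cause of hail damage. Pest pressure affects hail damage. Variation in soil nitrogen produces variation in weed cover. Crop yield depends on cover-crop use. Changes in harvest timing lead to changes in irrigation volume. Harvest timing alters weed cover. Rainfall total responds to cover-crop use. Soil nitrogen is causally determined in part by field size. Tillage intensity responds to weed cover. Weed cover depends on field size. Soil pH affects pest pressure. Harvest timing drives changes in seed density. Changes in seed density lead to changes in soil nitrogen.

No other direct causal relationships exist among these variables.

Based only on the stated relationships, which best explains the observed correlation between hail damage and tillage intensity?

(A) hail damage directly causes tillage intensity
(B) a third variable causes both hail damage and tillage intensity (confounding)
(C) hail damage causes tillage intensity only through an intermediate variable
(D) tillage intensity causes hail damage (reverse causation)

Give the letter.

B

Harvest timing causes hail damage (harvest timing → irrigation volume → soil pH → pest pressure → hail damage) and tillage intensity (harvest timing → weed cover → tillage intensity) — a common cause creating the correlation.
There is no stated path from hail damage to tillage intensity or from tillage intensity to hail damage, so neither direct nor reverse causation applies.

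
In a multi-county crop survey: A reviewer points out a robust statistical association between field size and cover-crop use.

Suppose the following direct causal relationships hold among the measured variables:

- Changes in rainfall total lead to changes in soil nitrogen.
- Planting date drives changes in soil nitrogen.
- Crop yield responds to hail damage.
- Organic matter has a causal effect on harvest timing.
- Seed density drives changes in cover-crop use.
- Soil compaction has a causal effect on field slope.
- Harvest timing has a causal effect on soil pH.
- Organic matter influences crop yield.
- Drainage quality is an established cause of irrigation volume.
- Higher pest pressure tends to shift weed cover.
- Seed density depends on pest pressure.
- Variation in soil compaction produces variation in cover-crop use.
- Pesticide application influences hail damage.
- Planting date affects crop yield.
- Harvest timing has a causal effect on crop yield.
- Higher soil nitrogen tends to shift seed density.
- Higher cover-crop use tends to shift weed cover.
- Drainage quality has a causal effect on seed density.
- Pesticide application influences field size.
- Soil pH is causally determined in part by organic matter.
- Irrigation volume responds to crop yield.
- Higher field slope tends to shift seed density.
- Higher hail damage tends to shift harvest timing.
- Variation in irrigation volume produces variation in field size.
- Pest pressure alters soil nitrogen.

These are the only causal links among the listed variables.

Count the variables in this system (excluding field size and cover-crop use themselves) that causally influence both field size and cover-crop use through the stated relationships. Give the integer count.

The common causes are: drainage quality (to field size via drainage quality → irrigation volume → field size; to cover-crop use via drainage quality → seed density → cover-crop use); planting date (to field size via planting date → crop yield → irrigation volume → field size; to cover-crop use via planting date → soil nitrogen → seed density → cover-crop use).
Every other variable lacks a causal path to at least one of field size and cover-crop use.

2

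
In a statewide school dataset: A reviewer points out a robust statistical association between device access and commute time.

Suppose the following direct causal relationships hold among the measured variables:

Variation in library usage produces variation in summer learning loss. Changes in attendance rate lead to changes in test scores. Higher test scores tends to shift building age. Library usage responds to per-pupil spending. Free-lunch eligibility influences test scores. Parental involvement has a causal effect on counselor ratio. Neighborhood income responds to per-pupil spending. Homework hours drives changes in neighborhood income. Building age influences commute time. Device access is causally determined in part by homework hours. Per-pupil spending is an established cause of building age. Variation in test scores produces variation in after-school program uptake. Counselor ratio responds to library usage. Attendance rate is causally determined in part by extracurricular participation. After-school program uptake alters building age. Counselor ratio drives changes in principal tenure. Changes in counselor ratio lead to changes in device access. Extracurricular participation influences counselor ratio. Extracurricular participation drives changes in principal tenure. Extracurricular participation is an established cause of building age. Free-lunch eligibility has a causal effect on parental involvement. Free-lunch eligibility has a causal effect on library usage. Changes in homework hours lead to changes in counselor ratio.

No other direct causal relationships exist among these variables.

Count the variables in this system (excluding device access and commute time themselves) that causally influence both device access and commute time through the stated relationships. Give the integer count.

The common causes are: extracurricular participation (to device access via extracurricular participation → counselor ratio → device access; to commute time via extracurricular participation → building age → commute time); free-lunch eligibility (to device access via free-lunch eligibility → parental involvement → counselor ratio → device access; to commute time via free-lunch eligibility → test scores → building age → commute time); per-pupil spending (to device access via per-pupil spending → library usage → counselor ratio → device access; to commute time via per-pupil spending → building age → commute time).
Every other variable lacks a causal path to at least one of device access and commute time.

3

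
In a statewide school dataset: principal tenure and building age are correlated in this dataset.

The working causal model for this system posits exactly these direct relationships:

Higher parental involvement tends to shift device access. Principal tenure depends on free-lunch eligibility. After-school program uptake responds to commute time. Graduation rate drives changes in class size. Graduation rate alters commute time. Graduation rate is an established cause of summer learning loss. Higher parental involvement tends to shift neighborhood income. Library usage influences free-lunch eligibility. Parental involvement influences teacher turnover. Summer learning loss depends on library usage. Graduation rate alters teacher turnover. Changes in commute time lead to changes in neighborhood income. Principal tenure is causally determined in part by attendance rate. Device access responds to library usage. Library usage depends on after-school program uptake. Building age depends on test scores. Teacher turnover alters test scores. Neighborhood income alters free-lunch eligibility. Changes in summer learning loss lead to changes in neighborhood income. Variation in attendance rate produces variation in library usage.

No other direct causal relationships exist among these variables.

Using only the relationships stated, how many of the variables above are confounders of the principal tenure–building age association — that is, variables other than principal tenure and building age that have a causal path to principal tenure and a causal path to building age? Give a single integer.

2

The common causes are: graduation rate (to principal tenure via graduation rate → commute time → neighborhood income → free-lunch eligibility → principal tenure; to building age via graduation rate → teacher turnover → test scores → building age); parental involvement (to principal tenure via parental involvement → neighborhood income → free-lunch eligibility → principal tenure; to building age via parental involvement → teacher turnover → test scores → building age).
Every other variable lacks a causal path to at least one of principal tenure and building age.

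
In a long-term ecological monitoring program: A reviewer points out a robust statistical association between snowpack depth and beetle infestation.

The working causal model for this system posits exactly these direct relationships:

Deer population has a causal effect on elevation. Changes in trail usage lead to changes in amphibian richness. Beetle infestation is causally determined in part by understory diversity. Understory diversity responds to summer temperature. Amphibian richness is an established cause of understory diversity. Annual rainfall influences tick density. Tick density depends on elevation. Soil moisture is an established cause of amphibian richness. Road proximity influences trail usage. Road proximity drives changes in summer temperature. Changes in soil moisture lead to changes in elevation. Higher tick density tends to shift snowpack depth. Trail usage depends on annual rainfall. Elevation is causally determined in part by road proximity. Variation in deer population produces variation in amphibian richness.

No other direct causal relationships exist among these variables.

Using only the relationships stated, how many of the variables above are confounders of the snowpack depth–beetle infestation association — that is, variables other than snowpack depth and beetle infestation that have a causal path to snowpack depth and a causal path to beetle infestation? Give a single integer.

The common causes are: annual rainfall (to snowpack depth via annual rainfall → tick density → snowpack depth; to beetle infestation via annual rainfall → trail usage → amphibian richness → understory diversity → beetle infestation); deer population (to snowpack depth via deer population → elevation → tick density → snowpack depth; to beetle infestation via deer population → amphibian richness → understory diversity → beetle infestation); road proximity (to snowpack depth via road proximity → elevation → tick density → snowpack depth; to beetle infestation via road proximity → summer temperature → understory diversity → beetle infestation); soil moisture (to snowpack depth via soil moisture → elevation → tick density → snowpack depth; to beetle infestation via soil moisture → amphibian richness → understory diversity → beetle infestation).
Every other variable lacks a causal path to at least one of snowpack depth and beetle infestation.

4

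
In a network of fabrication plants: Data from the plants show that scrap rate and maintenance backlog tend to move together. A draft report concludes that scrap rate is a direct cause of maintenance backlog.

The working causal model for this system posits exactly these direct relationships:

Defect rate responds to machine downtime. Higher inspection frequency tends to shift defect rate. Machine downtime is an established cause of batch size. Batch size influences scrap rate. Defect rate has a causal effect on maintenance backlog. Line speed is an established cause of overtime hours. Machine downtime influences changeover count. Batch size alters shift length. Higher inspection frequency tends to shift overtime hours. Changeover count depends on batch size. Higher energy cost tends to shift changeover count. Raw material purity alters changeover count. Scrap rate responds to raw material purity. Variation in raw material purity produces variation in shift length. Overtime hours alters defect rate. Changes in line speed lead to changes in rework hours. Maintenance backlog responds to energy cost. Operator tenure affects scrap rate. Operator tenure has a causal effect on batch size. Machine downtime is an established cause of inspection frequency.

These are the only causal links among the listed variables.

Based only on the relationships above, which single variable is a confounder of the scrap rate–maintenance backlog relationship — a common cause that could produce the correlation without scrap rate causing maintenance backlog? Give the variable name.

Machine downtime has a causal path to scrap rate (machine downtime → batch size → scrap rate) and a separate causal path to maintenance backlog (machine downtime → defect rate → maintenance backlog), so it is a common cause of both.
No stated relationship gives scrap rate a causal route to maintenance backlog, so the correlation is explained by the shared upstream cause rather than a direct effect.

machine downtime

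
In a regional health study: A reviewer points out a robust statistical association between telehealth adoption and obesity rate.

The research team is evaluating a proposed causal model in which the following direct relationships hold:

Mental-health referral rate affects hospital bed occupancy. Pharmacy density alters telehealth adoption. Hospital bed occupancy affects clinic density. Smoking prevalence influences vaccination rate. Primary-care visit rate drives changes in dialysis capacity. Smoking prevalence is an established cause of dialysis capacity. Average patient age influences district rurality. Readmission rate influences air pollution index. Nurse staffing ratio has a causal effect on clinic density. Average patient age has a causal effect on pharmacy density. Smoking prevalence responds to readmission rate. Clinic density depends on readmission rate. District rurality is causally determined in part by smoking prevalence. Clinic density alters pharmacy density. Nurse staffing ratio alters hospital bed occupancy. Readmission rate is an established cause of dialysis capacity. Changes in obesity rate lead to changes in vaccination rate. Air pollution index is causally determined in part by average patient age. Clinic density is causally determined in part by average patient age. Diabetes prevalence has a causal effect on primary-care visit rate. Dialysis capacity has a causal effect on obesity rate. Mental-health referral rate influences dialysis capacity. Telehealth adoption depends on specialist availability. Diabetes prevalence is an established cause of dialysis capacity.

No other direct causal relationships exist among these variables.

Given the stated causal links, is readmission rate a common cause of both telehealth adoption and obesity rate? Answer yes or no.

yes

Readmission rate has a causal path to telehealth adoption (readmission rate → clinic density → pharmacy density → telehealth adoption) and to obesity rate (readmission rate → dialysis capacity → obesity rate), so it is a common cause of both — a confounder.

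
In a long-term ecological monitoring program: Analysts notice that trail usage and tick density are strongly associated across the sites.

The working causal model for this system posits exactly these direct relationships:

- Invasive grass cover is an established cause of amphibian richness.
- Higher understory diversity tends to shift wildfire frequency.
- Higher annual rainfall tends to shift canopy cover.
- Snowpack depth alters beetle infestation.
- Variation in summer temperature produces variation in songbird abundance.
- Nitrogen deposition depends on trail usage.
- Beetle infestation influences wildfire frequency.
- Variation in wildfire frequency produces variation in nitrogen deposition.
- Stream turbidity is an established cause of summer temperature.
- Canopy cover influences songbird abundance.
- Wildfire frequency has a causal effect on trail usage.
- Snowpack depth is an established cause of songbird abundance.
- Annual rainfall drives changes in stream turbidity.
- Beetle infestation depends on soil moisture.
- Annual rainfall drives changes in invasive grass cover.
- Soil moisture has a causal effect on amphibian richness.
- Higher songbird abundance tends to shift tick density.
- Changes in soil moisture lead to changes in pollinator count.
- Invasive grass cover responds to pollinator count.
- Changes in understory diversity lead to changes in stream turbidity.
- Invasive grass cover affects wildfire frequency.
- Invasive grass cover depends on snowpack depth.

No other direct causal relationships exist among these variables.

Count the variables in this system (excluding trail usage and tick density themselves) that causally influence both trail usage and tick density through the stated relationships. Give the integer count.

The common causes are: annual rainfall (to trail usage via annual rainfall → invasive grass cover → wildfire frequency → trail usage; to tick density via annual rainfall → canopy cover → songbird abundance → tick density); snowpack depth (to trail usage via snowpack depth → beetle infestation → wildfire frequency → trail usage; to tick density via snowpack depth → songbird abundance → tick density); understory diversity (to trail usage via understory diversity → wildfire frequency → trail usage; to tick density via understory diversity → stream turbidity → summer temperature → songbird abundance → tick density).
Every other variable lacks a causal path to at least one of trail usage and tick density.

3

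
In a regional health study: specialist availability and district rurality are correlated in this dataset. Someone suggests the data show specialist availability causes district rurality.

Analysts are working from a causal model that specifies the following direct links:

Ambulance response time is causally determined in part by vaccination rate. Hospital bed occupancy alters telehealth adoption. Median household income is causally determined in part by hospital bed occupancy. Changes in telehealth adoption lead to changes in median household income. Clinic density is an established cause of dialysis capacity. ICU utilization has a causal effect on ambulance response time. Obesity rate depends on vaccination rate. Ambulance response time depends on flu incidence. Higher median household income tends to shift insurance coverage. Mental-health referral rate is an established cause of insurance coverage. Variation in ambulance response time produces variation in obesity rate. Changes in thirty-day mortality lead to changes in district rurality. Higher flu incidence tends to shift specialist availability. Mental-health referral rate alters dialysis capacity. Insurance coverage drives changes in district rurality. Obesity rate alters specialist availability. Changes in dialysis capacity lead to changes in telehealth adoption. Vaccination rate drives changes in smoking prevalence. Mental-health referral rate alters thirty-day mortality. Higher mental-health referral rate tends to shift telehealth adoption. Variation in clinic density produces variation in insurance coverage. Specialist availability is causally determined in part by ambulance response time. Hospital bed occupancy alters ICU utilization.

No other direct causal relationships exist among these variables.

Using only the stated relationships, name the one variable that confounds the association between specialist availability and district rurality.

hospital bed occupancy

Hospital bed occupancy has a causal path to specialist availability (hospital bed occupancy → ICU utilization → ambulance response time → specialist availability) and a separate causal path to district rurality (hospital bed occupancy → median household income → insurance coverage → district rurality), so it is a common cause of both.
No stated relationship gives specialist availability a causal route to district rurality, so the correlation is explained by the shared upstream cause rather than a direct effect.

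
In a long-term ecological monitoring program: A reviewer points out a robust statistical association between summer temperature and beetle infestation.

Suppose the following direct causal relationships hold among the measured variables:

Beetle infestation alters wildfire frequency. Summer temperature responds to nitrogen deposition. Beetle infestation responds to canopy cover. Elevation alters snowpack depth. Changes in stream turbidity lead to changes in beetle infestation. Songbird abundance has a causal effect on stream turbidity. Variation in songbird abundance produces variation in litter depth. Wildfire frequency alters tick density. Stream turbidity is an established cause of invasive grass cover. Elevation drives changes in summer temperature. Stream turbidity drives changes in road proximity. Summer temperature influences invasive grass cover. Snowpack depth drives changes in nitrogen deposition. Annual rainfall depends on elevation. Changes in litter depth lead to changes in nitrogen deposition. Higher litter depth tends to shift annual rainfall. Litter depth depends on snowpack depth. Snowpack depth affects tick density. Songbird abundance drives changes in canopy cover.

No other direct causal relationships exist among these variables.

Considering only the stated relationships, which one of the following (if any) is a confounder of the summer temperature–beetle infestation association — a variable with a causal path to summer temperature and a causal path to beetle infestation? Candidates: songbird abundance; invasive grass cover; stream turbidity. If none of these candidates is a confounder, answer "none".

songbird abundance

Songbird abundance causes summer temperature (songbird abundance → litter depth → nitrogen deposition → summer temperature) and also causes beetle infestation (songbird abundance → stream turbidity → beetle infestation); it is a common cause of both.
Each of the other candidates lacks a causal path to at least one of summer temperature and beetle infestation, so they do not confound the relationship.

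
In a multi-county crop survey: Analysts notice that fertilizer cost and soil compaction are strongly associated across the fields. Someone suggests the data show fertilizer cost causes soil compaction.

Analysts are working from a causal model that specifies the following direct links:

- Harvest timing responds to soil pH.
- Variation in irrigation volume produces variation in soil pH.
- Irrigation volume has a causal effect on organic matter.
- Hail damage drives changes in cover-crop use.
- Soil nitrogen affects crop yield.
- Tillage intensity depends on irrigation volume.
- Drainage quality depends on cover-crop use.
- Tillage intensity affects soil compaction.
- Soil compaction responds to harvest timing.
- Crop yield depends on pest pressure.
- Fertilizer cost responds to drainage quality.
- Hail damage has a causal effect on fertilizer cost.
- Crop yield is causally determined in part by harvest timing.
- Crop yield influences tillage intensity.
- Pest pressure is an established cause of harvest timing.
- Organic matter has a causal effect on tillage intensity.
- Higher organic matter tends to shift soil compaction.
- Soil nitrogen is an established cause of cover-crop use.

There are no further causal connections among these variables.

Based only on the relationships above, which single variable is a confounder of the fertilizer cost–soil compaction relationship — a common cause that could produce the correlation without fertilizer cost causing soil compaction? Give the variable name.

soil nitrogen

Soil nitrogen has a causal path to fertilizer cost (soil nitrogen → cover-crop use → drainage quality → fertilizer cost) and a separate causal path to soil compaction (soil nitrogen → crop yield → tillage intensity → soil compaction), so it is a common cause of both.
No stated relationship gives fertilizer cost a causal route to soil compaction, so the correlation is explained by the shared upstream cause rather than a direct effect.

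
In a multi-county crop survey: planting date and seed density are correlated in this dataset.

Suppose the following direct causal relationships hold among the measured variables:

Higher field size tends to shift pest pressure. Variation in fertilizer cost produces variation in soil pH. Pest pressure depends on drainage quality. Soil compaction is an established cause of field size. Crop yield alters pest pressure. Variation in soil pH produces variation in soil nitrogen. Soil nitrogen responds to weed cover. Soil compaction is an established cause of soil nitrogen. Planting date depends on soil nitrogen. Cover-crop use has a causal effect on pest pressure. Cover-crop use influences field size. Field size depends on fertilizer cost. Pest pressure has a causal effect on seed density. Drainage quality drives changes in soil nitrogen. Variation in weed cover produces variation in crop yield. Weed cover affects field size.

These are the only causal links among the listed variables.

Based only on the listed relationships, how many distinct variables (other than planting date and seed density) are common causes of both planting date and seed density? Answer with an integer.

4

The common causes are: drainage quality (to planting date via drainage quality → soil nitrogen → planting date; to seed density via drainage quality → pest pressure → seed density); fertilizer cost (to planting date via fertilizer cost → soil pH → soil nitrogen → planting date; to seed density via fertilizer cost → field size → pest pressure → seed density); soil compaction (to planting date via soil compaction → soil nitrogen → planting date; to seed density via soil compaction → field size → pest pressure → seed density); weed cover (to planting date via weed cover → soil nitrogen → planting date; to seed density via weed cover → crop yield → pest pressure → seed density).
Every other variable lacks a causal path to at least one of planting date and seed density.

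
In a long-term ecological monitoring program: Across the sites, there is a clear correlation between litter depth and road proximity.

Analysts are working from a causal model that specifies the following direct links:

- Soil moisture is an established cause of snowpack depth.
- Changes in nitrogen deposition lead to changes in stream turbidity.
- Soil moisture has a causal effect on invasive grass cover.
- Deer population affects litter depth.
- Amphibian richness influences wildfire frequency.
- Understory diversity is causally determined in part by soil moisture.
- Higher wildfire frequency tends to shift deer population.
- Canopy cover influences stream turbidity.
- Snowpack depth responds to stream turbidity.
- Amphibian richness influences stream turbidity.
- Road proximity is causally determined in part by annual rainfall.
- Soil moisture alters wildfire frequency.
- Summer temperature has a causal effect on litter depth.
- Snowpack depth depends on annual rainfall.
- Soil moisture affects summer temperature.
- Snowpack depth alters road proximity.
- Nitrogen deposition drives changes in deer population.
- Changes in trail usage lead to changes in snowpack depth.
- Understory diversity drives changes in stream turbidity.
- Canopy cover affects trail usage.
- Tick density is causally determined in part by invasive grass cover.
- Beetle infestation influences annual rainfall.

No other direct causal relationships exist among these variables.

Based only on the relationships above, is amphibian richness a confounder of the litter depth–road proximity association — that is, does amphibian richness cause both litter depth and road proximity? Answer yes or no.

yes

Amphibian richness has a causal path to litter depth (amphibian richness → wildfire frequency → deer population → litter depth) and to road proximity (amphibian richness → stream turbidity → snowpack depth → road proximity), so it is a common cause of both — a confounder.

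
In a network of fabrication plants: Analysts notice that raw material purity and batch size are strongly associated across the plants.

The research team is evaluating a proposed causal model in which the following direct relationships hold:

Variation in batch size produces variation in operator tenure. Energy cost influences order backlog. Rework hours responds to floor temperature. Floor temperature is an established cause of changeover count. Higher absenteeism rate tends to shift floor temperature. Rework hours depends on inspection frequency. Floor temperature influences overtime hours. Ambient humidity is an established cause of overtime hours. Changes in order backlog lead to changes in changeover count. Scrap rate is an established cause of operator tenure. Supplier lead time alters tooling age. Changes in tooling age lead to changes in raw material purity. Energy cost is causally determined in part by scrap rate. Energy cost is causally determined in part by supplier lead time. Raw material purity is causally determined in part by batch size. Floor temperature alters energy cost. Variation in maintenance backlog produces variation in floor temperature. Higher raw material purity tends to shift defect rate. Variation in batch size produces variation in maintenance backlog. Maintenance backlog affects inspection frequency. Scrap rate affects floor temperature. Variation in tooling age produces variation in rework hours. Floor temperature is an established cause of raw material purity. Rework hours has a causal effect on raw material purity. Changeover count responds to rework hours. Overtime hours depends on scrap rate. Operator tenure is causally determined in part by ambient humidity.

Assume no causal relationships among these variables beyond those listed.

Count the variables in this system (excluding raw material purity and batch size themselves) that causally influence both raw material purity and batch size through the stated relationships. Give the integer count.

0

No listed variable has a causal path to both raw material purity and batch size, so there are no common causes.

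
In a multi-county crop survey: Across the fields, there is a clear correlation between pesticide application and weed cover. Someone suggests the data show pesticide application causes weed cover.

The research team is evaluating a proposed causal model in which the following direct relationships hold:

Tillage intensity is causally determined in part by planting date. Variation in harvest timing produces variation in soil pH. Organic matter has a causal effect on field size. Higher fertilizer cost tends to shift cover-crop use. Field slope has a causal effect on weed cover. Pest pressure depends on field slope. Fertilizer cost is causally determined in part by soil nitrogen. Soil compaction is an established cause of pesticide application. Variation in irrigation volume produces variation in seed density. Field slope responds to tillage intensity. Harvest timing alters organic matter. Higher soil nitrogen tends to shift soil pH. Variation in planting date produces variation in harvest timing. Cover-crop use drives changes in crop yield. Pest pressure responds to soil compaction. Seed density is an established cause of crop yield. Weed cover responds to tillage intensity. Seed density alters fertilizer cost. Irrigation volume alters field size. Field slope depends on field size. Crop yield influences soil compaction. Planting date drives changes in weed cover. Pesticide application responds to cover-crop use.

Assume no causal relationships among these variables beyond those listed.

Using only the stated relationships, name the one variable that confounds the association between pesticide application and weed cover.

irrigation volume

Irrigation volume has a causal path to pesticide application (irrigation volume → seed density → fertilizer cost → cover-crop use → pesticide application) and a separate causal path to weed cover (irrigation volume → field size → field slope → weed cover), so it is a common cause of both.
No stated relationship gives pesticide application a causal route to weed cover, so the correlation is explained by the shared upstream cause rather than a direct effect.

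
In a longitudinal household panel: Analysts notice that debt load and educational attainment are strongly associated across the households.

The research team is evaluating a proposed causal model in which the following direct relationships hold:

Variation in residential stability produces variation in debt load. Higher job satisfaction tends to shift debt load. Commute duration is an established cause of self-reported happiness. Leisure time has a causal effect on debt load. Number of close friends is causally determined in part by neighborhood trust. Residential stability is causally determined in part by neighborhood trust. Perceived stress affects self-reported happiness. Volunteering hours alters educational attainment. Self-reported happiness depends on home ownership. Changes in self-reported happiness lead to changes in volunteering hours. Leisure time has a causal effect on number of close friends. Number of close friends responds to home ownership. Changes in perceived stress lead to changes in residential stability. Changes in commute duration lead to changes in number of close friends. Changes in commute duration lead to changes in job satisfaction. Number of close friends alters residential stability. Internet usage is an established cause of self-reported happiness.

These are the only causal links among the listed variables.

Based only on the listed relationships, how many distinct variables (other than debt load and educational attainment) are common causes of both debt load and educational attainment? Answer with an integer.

The common causes are: commute duration (to debt load via commute duration → job satisfaction → debt load; to educational attainment via commute duration → self-reported happiness → volunteering hours → educational attainment); home ownership (to debt load via home ownership → number of close friends → residential stability → debt load; to educational attainment via home ownership → self-reported happiness → volunteering hours → educational attainment); perceived stress (to debt load via perceived stress → residential stability → debt load; to educational attainment via perceived stress → self-reported happiness → volunteering hours → educational attainment).
Every other variable lacks a causal path to at least one of debt load and educational attainment.

3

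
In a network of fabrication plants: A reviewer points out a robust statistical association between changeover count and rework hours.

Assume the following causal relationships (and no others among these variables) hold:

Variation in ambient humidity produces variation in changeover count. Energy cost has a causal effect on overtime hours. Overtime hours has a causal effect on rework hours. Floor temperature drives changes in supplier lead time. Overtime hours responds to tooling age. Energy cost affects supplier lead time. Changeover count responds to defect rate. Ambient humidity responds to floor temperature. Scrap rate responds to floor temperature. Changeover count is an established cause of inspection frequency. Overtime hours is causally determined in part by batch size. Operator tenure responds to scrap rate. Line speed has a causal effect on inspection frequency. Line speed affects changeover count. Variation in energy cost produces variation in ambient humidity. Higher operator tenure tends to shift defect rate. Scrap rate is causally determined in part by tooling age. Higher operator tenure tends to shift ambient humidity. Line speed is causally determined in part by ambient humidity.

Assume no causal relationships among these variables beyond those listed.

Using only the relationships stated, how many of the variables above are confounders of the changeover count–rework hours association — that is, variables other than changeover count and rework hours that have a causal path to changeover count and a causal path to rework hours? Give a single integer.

2

The common causes are: energy cost (to changeover count via energy cost → ambient humidity → changeover count; to rework hours via energy cost → overtime hours → rework hours); tooling age (to changeover count via tooling age → scrap rate → operator tenure → ambient humidity → changeover count; to rework hours via tooling age → overtime hours → rework hours).
Every other variable lacks a causal path to at least one of changeover count and rework hours.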